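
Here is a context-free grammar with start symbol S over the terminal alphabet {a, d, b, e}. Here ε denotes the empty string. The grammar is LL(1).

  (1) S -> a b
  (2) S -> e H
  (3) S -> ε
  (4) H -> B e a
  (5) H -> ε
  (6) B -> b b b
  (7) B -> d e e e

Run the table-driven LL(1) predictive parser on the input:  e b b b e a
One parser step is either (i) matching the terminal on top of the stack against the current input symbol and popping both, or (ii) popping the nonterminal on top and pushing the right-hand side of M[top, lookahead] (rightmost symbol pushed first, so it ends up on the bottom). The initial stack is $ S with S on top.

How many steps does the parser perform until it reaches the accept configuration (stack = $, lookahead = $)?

step 1: stack=$ S  input=e b b b e a $  — expand S -> e H
step 2: stack=$ H e  input=e b b b e a $  — match e
step 3: stack=$ H  input=b b b e a $  — expand H -> B e a
step 4: stack=$ a e B  input=b b b e a $  — expand B -> b b b
step 5: stack=$ a e b b b  input=b b b e a $  — match b
step 6: stack=$ a e b b  input=b b e a $  — match b
step 7: stack=$ a e b  input=b e a $  — match b
step 8: stack=$ a e  input=e a $  — match e
step 9: stack=$ a  input=a $  — match a
Accept reached after 9 steps.

9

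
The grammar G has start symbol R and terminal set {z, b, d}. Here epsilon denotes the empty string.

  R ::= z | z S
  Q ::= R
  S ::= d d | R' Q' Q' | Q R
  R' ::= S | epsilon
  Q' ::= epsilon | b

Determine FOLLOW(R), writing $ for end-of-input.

{$, b, z}

FIRST(R) = {z}
FIRST(Q') = {epsilon, b}
FIRST(Q) = {z}  (via R)
FIRST(S) = {epsilon, b, d, z}  (via R' Q' Q', Q R)
FIRST(R') = {epsilon, b, d, z}  (via S)
FOLLOW(R) includes $ since R is the start symbol.
FOLLOW(Q): in S::=Q R, Q is followed by R with FIRST {z}. Thus FOLLOW(Q) = {z}.
FOLLOW(R): in Q::=R, the suffix after R is empty, so FOLLOW(R) ⊇ FOLLOW(Q) = {z}; in S::=Q R, the suffix after R is empty, so FOLLOW(R) ⊇ FOLLOW(S) = {$, b, z}. Thus FOLLOW(R) = {$, b, z}.
FOLLOW(S): in R::=z S, the suffix after S is empty, so FOLLOW(S) ⊇ FOLLOW(R) = {$, b, z}; in R'::=S, the suffix after S is empty, so FOLLOW(S) ⊇ FOLLOW(R') = {$, b, z}. Thus FOLLOW(S) = {$, b, z}.
FOLLOW(R'): in S::=R' Q' Q', R' is followed by Q' Q' with FIRST {epsilon, b}; in S::=R' Q' Q', the suffix after R' is nullable, so FOLLOW(R') ⊇ FOLLOW(S) = {$, b, z}. Thus FOLLOW(R') = {$, b, z}.
FOLLOW(Q'): in S::=R' Q' Q' (occurrence 1), Q' is followed by Q' with FIRST {epsilon, b}; in S::=R' Q' Q' (occurrence 1), the suffix after Q' is nullable, so FOLLOW(Q') ⊇ FOLLOW(S) = {$, b, z}; in S::=R' Q' Q' (occurrence 2), the suffix after Q' is empty, so FOLLOW(Q') ⊇ FOLLOW(S) = {$, b, z}. Thus FOLLOW(Q') = {$, b, z}.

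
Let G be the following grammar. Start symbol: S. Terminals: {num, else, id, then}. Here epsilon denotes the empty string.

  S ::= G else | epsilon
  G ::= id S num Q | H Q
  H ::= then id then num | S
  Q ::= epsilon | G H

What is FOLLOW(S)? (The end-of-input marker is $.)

FIRST(S): from S::=G else we get {else, id, then}; from S::=epsilon we get {epsilon}. So FIRST(S) = {epsilon, else, id, then}.
FIRST(H): from H::=then id then num we get {then}; from H::=S we get {epsilon, else, id, then}. So FIRST(H) = {epsilon, else, id, then}.
FIRST(G): from G::=id S num Q we get {id}; from G::=H Q we get {epsilon, else, id, then}. So FIRST(G) = {epsilon, else, id, then}.
FIRST(Q): from Q::=epsilon we get {epsilon}; from Q::=G H we get {epsilon, else, id, then}. So FIRST(Q) = {epsilon, else, id, then}.
FOLLOW(S) includes $ since S is the start symbol.
FOLLOW(S): in G::=id S num Q, S is followed by num Q with FIRST {num}; in H::=S, the suffix after S is empty, so FOLLOW(S) ⊇ FOLLOW(H) = {else, id, then}. Thus FOLLOW(S) = {$, else, id, num, then}.
FOLLOW(G): in S::=G else, G is followed by else with FIRST {else}; in Q::=G H, G is followed by H with FIRST {epsilon, else, id, then}; in Q::=G H, the suffix after G is nullable, so FOLLOW(G) ⊇ FOLLOW(Q) = {else, id, then}. Thus FOLLOW(G) = {else, id, then}.
FOLLOW(Q): in G::=id S num Q, the suffix after Q is empty, so FOLLOW(Q) ⊇ FOLLOW(G) = {else, id, then}; in G::=H Q, the suffix after Q is empty, so FOLLOW(Q) ⊇ FOLLOW(G) = {else, id, then}. Thus FOLLOW(Q) = {else, id, then}.
FOLLOW(H): in G::=H Q, H is followed by Q with FIRST {epsilon, else, id, then}; in G::=H Q, the suffix after H is nullable, so FOLLOW(H) ⊇ FOLLOW(G) = {else, id, then}; in Q::=G H, the suffix after H is empty, so FOLLOW(H) ⊇ FOLLOW(Q) = {else, id, then}. Thus FOLLOW(H) = {else, id, then}.

{$, else, id, num, then}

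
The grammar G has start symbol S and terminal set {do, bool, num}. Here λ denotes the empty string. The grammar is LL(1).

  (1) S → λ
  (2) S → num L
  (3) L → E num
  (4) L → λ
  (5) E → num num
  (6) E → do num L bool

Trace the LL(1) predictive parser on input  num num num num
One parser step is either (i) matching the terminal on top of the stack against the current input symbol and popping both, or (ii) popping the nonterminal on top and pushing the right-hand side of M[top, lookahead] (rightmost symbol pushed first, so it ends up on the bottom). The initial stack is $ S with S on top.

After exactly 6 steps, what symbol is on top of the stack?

step 1: stack=$ S  input=num num num num $  — expand S → num L
step 2: stack=$ L num  input=num num num num $  — match num
step 3: stack=$ L  input=num num num $  — expand L → E num
step 4: stack=$ num E  input=num num num $  — expand E → num num
step 5: stack=$ num num num  input=num num num $  — match num
step 6: stack=$ num num  input=num num $  — match num
Stack after step 6: $ num (top = num).

num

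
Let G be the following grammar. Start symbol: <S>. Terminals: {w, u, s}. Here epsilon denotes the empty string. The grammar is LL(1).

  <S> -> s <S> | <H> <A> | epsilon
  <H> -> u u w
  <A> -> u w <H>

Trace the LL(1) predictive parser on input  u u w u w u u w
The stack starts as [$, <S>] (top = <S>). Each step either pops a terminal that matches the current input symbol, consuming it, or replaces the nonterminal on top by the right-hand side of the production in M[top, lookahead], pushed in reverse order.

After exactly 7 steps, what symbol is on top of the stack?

     Stack        Input              Action
  1  $ <S>        u u w u w u u w $  expand <S> -> <H> <A>
  2  $ <A> <H>    u u w u w u u w $  expand <H> -> u u w
  3  $ <A> w u u  u u w u w u u w $  match u
  4  $ <A> w u    u w u w u u w $    match u
  5  $ <A> w      w u w u u w $      match w
  6  $ <A>        u w u u w $        expand <A> -> u w <H>
  7  $ <H> w u    u w u u w $        match u
Stack after step 7: $ <H> w (top = w).

w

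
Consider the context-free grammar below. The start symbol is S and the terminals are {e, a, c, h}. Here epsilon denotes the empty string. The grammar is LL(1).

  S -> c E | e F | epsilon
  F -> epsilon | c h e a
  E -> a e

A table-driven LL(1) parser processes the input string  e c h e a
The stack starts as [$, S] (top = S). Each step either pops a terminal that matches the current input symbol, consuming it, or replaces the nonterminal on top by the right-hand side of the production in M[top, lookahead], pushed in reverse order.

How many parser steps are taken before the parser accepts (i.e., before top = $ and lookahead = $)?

step 1: stack=$ S  input=e c h e a $  — expand S -> e F
step 2: stack=$ F e  input=e c h e a $  — match e
step 3: stack=$ F  input=c h e a $  — expand F -> c h e a
step 4: stack=$ a e h c  input=c h e a $  — match c
step 5: stack=$ a e h  input=h e a $  — match h
step 6: stack=$ a e  input=e a $  — match e
step 7: stack=$ a  input=a $  — match a
Accept reached after 7 steps.

7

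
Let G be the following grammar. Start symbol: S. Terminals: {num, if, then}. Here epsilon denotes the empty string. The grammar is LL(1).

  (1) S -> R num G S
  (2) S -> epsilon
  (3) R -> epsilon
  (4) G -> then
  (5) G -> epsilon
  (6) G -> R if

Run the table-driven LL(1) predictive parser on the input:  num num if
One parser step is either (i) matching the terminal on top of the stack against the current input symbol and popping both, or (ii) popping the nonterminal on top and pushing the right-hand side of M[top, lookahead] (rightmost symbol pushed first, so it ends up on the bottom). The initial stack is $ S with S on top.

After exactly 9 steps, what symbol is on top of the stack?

if

step 1: stack=$ S  input=num num if $  — expand S -> R num G S
step 2: stack=$ S G num R  input=num num if $  — expand R -> epsilon
step 3: stack=$ S G num  input=num num if $  — match num
step 4: stack=$ S G  input=num if $  — expand G -> epsilon
step 5: stack=$ S  input=num if $  — expand S -> R num G S
step 6: stack=$ S G num R  input=num if $  — expand R -> epsilon
step 7: stack=$ S G num  input=num if $  — match num
step 8: stack=$ S G  input=if $  — expand G -> R if
step 9: stack=$ S if R  input=if $  — expand R -> epsilon
Stack after step 9: $ S if (top = if).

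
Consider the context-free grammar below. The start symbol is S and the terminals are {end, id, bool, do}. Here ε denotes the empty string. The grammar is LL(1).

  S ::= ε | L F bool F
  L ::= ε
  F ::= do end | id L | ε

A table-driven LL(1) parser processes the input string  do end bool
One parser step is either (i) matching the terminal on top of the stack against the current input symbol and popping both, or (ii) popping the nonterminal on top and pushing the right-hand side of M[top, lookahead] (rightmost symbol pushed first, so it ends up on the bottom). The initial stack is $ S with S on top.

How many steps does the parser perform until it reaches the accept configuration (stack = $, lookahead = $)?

     Stack            Input          Action
  1  $ S              do end bool $  expand S ::= L F bool F
  2  $ F bool F L     do end bool $  expand L ::= ε
  3  $ F bool F       do end bool $  expand F ::= do end
  4  $ F bool end do  do end bool $  match do
  5  $ F bool end     end bool $     match end
  6  $ F bool         bool $         match bool
  7  $ F              $              expand F ::= ε
Accept reached after 7 steps.

7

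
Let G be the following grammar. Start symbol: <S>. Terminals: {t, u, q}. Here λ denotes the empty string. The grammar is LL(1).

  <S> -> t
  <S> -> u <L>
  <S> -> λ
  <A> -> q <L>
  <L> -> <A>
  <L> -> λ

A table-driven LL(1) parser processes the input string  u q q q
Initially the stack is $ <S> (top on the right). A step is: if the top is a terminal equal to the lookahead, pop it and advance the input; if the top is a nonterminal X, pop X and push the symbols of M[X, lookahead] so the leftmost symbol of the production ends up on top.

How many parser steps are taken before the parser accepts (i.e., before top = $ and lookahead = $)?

      Stack    Input      Action
   1  $ <S>    u q q q $  expand <S> -> u <L>
   2  $ <L> u  u q q q $  match u
   3  $ <L>    q q q $    expand <L> -> <A>
   4  $ <A>    q q q $    expand <A> -> q <L>
   5  $ <L> q  q q q $    match q
   6  $ <L>    q q $      expand <L> -> <A>
   7  $ <A>    q q $      expand <A> -> q <L>
   8  $ <L> q  q q $      match q
   9  $ <L>    q $        expand <L> -> <A>
  10  $ <A>    q $        expand <A> -> q <L>
  11  $ <L> q  q $        match q
  12  $ <L>    $          expand <L> -> λ
Accept reached after 12 steps.

12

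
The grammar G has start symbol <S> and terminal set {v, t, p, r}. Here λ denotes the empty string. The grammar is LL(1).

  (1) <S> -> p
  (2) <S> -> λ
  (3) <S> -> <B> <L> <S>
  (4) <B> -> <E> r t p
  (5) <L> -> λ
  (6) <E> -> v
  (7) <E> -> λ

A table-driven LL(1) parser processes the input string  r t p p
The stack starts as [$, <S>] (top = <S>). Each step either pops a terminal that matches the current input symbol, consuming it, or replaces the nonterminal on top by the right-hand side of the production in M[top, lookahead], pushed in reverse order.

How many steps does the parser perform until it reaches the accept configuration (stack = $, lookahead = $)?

     Stack                Input      Action
  1  $ <S>                r t p p $  expand <S> -> <B> <L> <S>
  2  $ <S> <L> <B>        r t p p $  expand <B> -> <E> r t p
  3  $ <S> <L> p t r <E>  r t p p $  expand <E> -> λ
  4  $ <S> <L> p t r      r t p p $  match r
  5  $ <S> <L> p t        t p p $    match t
  6  $ <S> <L> p          p p $      match p
  7  $ <S> <L>            p $        expand <L> -> λ
  8  $ <S>                p $        expand <S> -> p
  9  $ p                  p $        match p
Accept reached after 9 steps.

9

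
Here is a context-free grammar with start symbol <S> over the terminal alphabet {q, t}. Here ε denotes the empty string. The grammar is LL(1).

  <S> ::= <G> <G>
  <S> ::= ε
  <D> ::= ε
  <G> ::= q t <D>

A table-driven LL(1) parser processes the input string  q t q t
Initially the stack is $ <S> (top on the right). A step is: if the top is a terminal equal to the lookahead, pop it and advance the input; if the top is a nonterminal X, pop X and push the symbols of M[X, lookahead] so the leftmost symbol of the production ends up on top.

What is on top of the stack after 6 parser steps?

q

     Stack          Input      Action
  1  $ <S>          q t q t $  expand <S> ::= <G> <G>
  2  $ <G> <G>      q t q t $  expand <G> ::= q t <D>
  3  $ <G> <D> t q  q t q t $  match q
  4  $ <G> <D> t    t q t $    match t
  5  $ <G> <D>      q t $      expand <D> ::= ε
  6  $ <G>          q t $      expand <G> ::= q t <D>
Stack after step 6: $ <D> t q (top = q).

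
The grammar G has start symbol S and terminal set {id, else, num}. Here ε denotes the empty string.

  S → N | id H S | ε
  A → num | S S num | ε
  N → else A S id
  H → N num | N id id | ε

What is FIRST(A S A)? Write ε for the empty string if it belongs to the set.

{ε, else, id, num}

FIRST(N): from N→else A S id we get {else}. So FIRST(N) = {else}.
FIRST(S): from S→N we get {else}; from S→id H S we get {id}; from S→ε we get {ε}. So FIRST(S) = {ε, else, id}.
FIRST(H): from H→N num we get {else}; from H→N id id we get {else}; from H→ε we get {ε}. So FIRST(H) = {ε, else}.
FIRST(A): from A→num we get {num}; from A→S S num we get {else, id, num}; from A→ε we get {ε}. So FIRST(A) = {ε, else, id, num}.
FIRST(A S A): take FIRST of each symbol in turn, carrying on past any symbol whose FIRST contains ε; result {ε, else, id, num}.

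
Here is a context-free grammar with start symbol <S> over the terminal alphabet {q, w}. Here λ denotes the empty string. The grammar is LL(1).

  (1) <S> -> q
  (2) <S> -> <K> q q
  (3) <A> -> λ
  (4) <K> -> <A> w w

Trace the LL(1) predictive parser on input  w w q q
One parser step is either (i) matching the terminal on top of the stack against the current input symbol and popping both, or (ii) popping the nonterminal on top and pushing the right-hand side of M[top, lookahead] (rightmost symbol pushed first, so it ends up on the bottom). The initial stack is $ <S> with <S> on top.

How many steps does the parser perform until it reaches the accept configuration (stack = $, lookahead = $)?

     Stack          Input      Action
  1  $ <S>          w w q q $  expand <S> -> <K> q q
  2  $ q q <K>      w w q q $  expand <K> -> <A> w w
  3  $ q q w w <A>  w w q q $  expand <A> -> λ
  4  $ q q w w      w w q q $  match w
  5  $ q q w        w q q $    match w
  6  $ q q          q q $      match q
  7  $ q            q $        match q
Accept reached after 7 steps.

7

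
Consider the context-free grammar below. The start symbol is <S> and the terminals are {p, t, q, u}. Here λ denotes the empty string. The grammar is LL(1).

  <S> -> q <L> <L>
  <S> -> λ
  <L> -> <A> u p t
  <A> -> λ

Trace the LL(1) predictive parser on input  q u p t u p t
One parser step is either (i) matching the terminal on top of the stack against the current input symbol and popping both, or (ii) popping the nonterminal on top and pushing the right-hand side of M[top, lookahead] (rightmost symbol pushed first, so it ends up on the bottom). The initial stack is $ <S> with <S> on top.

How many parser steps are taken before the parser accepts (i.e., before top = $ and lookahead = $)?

step 1: stack=$ <S>  input=q u p t u p t $  — expand <S> -> q <L> <L>
step 2: stack=$ <L> <L> q  input=q u p t u p t $  — match q
step 3: stack=$ <L> <L>  input=u p t u p t $  — expand <L> -> <A> u p t
step 4: stack=$ <L> t p u <A>  input=u p t u p t $  — expand <A> -> λ
step 5: stack=$ <L> t p u  input=u p t u p t $  — match u
step 6: stack=$ <L> t p  input=p t u p t $  — match p
step 7: stack=$ <L> t  input=t u p t $  — match t
step 8: stack=$ <L>  input=u p t $  — expand <L> -> <A> u p t
step 9: stack=$ t p u <A>  input=u p t $  — expand <A> -> λ
step 10: stack=$ t p u  input=u p t $  — match u
step 11: stack=$ t p  input=p t $  — match p
step 12: stack=$ t  input=t $  — match t
Accept reached after 12 steps.

12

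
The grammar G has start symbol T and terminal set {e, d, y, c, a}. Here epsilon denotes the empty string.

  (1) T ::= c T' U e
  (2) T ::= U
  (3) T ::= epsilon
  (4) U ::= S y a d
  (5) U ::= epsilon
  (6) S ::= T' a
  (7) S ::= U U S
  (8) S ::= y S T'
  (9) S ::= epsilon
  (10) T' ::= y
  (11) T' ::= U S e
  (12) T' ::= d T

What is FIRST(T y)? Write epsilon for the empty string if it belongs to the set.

FIRST(T): from T::=c T' U e we get {c}; from T::=U we get {epsilon, d, e, y}; from T::=epsilon we get {epsilon}. So FIRST(T) = {epsilon, c, d, e, y}.
FIRST(U): from U::=S y a d we get {d, e, y}; from U::=epsilon we get {epsilon}. So FIRST(U) = {epsilon, d, e, y}.
FIRST(S): from S::=T' a we get {d, e, y}; from S::=U U S we get {epsilon, d, e, y}; from S::=y S T' we get {y}; from S::=epsilon we get {epsilon}. So FIRST(S) = {epsilon, d, e, y}.
FIRST(T'): from T'::=y we get {y}; from T'::=U S e we get {d, e, y}; from T'::=d T we get {d}. So FIRST(T') = {d, e, y}.
FIRST(T y): take FIRST of each symbol in turn, carrying on past any symbol whose FIRST contains epsilon; result {c, d, e, y}.

{c, d, e, y}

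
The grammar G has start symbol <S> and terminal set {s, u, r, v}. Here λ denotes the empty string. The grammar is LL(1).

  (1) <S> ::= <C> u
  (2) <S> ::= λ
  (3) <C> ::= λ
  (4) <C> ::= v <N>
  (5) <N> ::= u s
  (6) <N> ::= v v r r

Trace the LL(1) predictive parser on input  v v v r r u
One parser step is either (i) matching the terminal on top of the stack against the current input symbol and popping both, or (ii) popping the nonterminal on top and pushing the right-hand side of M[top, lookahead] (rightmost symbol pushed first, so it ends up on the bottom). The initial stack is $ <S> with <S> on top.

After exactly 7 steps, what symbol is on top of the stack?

     Stack        Input          Action
  1  $ <S>        v v v r r u $  expand <S> ::= <C> u
  2  $ u <C>      v v v r r u $  expand <C> ::= v <N>
  3  $ u <N> v    v v v r r u $  match v
  4  $ u <N>      v v r r u $    expand <N> ::= v v r r
  5  $ u r r v v  v v r r u $    match v
  6  $ u r r v    v r r u $      match v
  7  $ u r r      r r u $        match r
Stack after step 7: $ u r (top = r).

r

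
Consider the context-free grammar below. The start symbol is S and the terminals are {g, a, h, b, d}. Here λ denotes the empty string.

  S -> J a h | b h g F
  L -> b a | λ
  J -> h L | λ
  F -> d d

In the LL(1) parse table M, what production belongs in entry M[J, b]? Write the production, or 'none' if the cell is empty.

none

FIRST(L): from L->b a we get {b}; from L->λ we get {λ}. So FIRST(L) = {λ, b}.
FIRST(J): from J->h L we get {h}; from J->λ we get {λ}. So FIRST(J) = {λ, h}.
FIRST(F): from F->d d we get {d}. So FIRST(F) = {d}.
FIRST(S): from S->J a h we get {a, h}; from S->b h g F we get {b}. So FIRST(S) = {a, b, h}.
FOLLOW(S) includes $ since S is the start symbol.
FOLLOW(J): in S->J a h, J is followed by a h with FIRST {a}. Thus FOLLOW(J) = {a}.
For J -> h L: FIRST(h L) = {h}, so it goes in M[J, t] for t ∈ {h}.
For J -> λ: FIRST(λ) = {λ}, so it goes in M[J, t] for t ∈ {}; since λ ∈ FIRST, also for every t ∈ FOLLOW(J) = {a}.
None of these place a production in M[J, b].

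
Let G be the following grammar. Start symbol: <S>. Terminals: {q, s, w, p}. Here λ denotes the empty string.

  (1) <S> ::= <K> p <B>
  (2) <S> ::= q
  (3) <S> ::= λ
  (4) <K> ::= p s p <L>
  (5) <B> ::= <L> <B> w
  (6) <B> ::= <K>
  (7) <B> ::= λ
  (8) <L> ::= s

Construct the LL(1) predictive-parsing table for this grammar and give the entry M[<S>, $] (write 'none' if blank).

FIRST(<K>): from <K>::=p s p <L> we get {p}. So FIRST(<K>) = {p}.
FIRST(<L>): from <L>::=s we get {s}. So FIRST(<L>) = {s}.
FIRST(<S>): from <S>::=<K> p <B> we get {p}; from <S>::=q we get {q}; from <S>::=λ we get {λ}. So FIRST(<S>) = {λ, p, q}.
FIRST(<B>): from <B>::=<L> <B> w we get {s}; from <B>::=<K> we get {p}; from <B>::=λ we get {λ}. So FIRST(<B>) = {λ, p, s}.
FOLLOW(<S>) includes $ since <S> is the start symbol.
FOLLOW(<S>): <S> appears on no right-hand side. Thus FOLLOW(<S>) = {$}.
For <S> ::= <K> p <B>: FIRST(<K> p <B>) = {p}, so it goes in M[<S>, t] for t ∈ {p}.
For <S> ::= q: FIRST(q) = {q}, so it goes in M[<S>, t] for t ∈ {q}.
For <S> ::= λ: FIRST(λ) = {λ}, so it goes in M[<S>, t] for t ∈ {}; since λ ∈ FIRST, also for every t ∈ FOLLOW(<S>) = {$}.

<S> ::= λ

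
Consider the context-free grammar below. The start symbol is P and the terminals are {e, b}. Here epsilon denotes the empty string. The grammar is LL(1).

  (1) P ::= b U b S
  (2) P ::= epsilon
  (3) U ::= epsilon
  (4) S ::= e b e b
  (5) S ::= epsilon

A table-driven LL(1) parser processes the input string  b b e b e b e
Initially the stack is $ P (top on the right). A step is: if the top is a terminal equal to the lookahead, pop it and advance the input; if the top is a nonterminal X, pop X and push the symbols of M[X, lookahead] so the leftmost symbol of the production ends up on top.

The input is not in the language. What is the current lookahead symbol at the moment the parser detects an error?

      Stack      Input            Action
   1  $ P        b b e b e b e $  expand P ::= b U b S
   2  $ S b U b  b b e b e b e $  match b
   3  $ S b U    b e b e b e $    expand U ::= epsilon
   4  $ S b      b e b e b e $    match b
   5  $ S        e b e b e $      expand S ::= e b e b
   6  $ b e b e  e b e b e $      match e
   7  $ b e b    b e b e $        match b
   8  $ b e      e b e $          match e
   9  $ b        b e $            match b
  10  $          e $              error: stack empty but input remains

e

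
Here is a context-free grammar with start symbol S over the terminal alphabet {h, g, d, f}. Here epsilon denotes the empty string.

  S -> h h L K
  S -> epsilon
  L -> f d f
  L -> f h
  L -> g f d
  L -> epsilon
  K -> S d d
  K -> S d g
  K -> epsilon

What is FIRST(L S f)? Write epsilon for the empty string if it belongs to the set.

FIRST(S) = {epsilon, h}
FIRST(L) = {epsilon, f, g}
FIRST(K) = {epsilon, d, h}  (via S d d, S d g)
FIRST(L S f): take FIRST of each symbol in turn, carrying on past any symbol whose FIRST contains epsilon; result {f, g, h}.

{f, g, h}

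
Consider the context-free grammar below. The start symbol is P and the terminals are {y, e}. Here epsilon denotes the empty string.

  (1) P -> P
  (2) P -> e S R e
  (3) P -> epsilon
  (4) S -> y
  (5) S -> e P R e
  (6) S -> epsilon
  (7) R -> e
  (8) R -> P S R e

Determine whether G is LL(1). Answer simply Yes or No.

No

FIRST(P) = {epsilon, e}
FIRST(S) = {epsilon, e, y}
FIRST(R) = {e, y}
FOLLOW(P) = {$, e, y}
FOLLOW(S) = {e, y}
FOLLOW(R) = {e}
Cell M[P, $] receives both P -> P and P -> epsilon — the grammar is not LL(1).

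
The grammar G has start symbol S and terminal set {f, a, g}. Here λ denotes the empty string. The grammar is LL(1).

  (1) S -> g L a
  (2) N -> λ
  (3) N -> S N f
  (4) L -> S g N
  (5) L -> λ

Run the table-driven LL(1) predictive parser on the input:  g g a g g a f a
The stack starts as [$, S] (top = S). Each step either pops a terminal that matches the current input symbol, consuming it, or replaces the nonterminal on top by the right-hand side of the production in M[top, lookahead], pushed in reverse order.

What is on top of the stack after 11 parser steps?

L

step 1: stack=$ S  input=g g a g g a f a $  — expand S -> g L a
step 2: stack=$ a L g  input=g g a g g a f a $  — match g
step 3: stack=$ a L  input=g a g g a f a $  — expand L -> S g N
step 4: stack=$ a N g S  input=g a g g a f a $  — expand S -> g L a
step 5: stack=$ a N g a L g  input=g a g g a f a $  — match g
step 6: stack=$ a N g a L  input=a g g a f a $  — expand L -> λ
step 7: stack=$ a N g a  input=a g g a f a $  — match a
step 8: stack=$ a N g  input=g g a f a $  — match g
step 9: stack=$ a N  input=g a f a $  — expand N -> S N f
step 10: stack=$ a f N S  input=g a f a $  — expand S -> g L a
step 11: stack=$ a f N a L g  input=g a f a $  — match g
Stack after step 11: $ a f N a L (top = L).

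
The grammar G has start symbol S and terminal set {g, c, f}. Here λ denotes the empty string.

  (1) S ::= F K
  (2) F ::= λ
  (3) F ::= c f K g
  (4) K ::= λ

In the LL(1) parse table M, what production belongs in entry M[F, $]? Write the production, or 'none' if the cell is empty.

FIRST(F): from F::=λ we get {λ}; from F::=c f K g we get {c}. So FIRST(F) = {λ, c}.
FIRST(K): from K::=λ we get {λ}. So FIRST(K) = {λ}.
FIRST(S): from S::=F K we get {λ, c}. So FIRST(S) = {λ, c}.
FOLLOW(S) includes $ since S is the start symbol.
FOLLOW(S): S appears on no right-hand side. Thus FOLLOW(S) = {$}.
FOLLOW(F): in S::=F K, F is followed by K with FIRST {λ}; in S::=F K, the suffix after F is nullable, so FOLLOW(F) ⊇ FOLLOW(S) = {$}. Thus FOLLOW(F) = {$}.
For F ::= λ: FIRST(λ) = {λ}, so it goes in M[F, t] for t ∈ {}; since λ ∈ FIRST, also for every t ∈ FOLLOW(F) = {$}.
For F ::= c f K g: FIRST(c f K g) = {c}, so it goes in M[F, t] for t ∈ {c}.

F ::= λ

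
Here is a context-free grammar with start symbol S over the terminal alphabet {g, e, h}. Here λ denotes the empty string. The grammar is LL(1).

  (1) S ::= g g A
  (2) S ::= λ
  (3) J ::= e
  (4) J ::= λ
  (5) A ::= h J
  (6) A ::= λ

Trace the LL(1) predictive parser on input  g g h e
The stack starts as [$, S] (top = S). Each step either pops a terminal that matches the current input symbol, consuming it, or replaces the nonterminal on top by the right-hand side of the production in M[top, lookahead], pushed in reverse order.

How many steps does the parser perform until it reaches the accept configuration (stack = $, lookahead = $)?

7

     Stack    Input      Action
  1  $ S      g g h e $  expand S ::= g g A
  2  $ A g g  g g h e $  match g
  3  $ A g    g h e $    match g
  4  $ A      h e $      expand A ::= h J
  5  $ J h    h e $      match h
  6  $ J      e $        expand J ::= e
  7  $ e      e $        match e
Accept reached after 7 steps.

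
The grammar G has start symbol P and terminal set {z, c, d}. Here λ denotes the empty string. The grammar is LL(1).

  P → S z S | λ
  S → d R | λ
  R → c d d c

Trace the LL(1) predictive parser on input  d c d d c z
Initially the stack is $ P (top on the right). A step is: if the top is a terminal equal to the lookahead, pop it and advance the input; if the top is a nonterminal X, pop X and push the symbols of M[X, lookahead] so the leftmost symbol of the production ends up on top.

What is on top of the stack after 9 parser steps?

     Stack          Input          Action
  1  $ P            d c d d c z $  expand P → S z S
  2  $ S z S        d c d d c z $  expand S → d R
  3  $ S z R d      d c d d c z $  match d
  4  $ S z R        c d d c z $    expand R → c d d c
  5  $ S z c d d c  c d d c z $    match c
  6  $ S z c d d    d d c z $      match d
  7  $ S z c d      d c z $        match d
  8  $ S z c        c z $          match c
  9  $ S z          z $            match z
Stack after step 9: $ S (top = S).

S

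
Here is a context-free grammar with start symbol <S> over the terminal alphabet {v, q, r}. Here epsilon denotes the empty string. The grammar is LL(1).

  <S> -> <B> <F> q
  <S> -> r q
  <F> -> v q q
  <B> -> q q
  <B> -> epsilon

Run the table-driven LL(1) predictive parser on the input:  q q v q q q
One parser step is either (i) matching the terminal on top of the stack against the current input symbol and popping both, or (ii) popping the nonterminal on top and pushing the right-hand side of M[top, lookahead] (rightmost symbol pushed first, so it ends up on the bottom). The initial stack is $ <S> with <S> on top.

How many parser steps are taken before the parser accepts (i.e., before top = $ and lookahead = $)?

9

     Stack        Input          Action
  1  $ <S>        q q v q q q $  expand <S> -> <B> <F> q
  2  $ q <F> <B>  q q v q q q $  expand <B> -> q q
  3  $ q <F> q q  q q v q q q $  match q
  4  $ q <F> q    q v q q q $    match q
  5  $ q <F>      v q q q $      expand <F> -> v q q
  6  $ q q q v    v q q q $      match v
  7  $ q q q      q q q $        match q
  8  $ q q        q q $          match q
  9  $ q          q $            match q
Accept reached after 9 steps.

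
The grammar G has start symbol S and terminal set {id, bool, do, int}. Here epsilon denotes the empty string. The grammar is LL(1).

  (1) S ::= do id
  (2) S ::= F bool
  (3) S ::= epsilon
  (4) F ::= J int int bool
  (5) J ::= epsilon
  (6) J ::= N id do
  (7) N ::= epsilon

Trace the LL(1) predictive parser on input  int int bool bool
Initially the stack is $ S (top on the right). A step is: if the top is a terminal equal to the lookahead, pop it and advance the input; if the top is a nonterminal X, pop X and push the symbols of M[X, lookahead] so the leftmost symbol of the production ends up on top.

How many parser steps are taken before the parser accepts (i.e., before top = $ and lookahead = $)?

7

step 1: stack=$ S  input=int int bool bool $  — expand S ::= F bool
step 2: stack=$ bool F  input=int int bool bool $  — expand F ::= J int int bool
step 3: stack=$ bool bool int int J  input=int int bool bool $  — expand J ::= epsilon
step 4: stack=$ bool bool int int  input=int int bool bool $  — match int
step 5: stack=$ bool bool int  input=int bool bool $  — match int
step 6: stack=$ bool bool  input=bool bool $  — match bool
step 7: stack=$ bool  input=bool $  — match bool
Accept reached after 7 steps.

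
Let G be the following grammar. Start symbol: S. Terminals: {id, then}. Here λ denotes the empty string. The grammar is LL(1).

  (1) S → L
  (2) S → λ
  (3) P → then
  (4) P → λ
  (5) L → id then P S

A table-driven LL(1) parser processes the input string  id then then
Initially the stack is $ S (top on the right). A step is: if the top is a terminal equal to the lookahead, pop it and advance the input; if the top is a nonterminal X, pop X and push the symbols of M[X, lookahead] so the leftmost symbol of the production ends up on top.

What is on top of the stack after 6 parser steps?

step 1: stack=$ S  input=id then then $  — expand S → L
step 2: stack=$ L  input=id then then $  — expand L → id then P S
step 3: stack=$ S P then id  input=id then then $  — match id
step 4: stack=$ S P then  input=then then $  — match then
step 5: stack=$ S P  input=then $  — expand P → then
step 6: stack=$ S then  input=then $  — match then
Stack after step 6: $ S (top = S).

S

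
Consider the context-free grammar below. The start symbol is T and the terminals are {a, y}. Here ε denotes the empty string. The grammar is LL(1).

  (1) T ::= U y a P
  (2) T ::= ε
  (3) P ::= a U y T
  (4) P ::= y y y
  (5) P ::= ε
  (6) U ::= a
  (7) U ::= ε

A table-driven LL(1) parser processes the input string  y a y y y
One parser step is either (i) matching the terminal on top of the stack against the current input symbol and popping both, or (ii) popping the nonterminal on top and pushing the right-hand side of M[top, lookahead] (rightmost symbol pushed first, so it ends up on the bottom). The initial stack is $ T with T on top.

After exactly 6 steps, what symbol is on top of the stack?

     Stack      Input        Action
  1  $ T        y a y y y $  expand T ::= U y a P
  2  $ P a y U  y a y y y $  expand U ::= ε
  3  $ P a y    y a y y y $  match y
  4  $ P a      a y y y $    match a
  5  $ P        y y y $      expand P ::= y y y
  6  $ y y y    y y y $      match y
Stack after step 6: $ y y (top = y).

y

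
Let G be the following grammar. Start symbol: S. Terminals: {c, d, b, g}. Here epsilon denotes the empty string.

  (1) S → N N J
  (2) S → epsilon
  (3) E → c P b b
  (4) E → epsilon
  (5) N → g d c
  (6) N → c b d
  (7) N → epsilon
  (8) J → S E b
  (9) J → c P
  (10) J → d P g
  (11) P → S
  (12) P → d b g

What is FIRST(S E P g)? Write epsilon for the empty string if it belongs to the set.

FIRST(E) = {epsilon, c}
FIRST(N) = {epsilon, c, g}
FIRST(S) = {epsilon, b, c, d, g}  (via N N J)
FIRST(J) = {b, c, d, g}  (via S E b)
FIRST(P) = {epsilon, b, c, d, g}  (via S)
FIRST(S E P g): take FIRST of each symbol in turn, carrying on past any symbol whose FIRST contains epsilon; result {b, c, d, g}.

{b, c, d, g}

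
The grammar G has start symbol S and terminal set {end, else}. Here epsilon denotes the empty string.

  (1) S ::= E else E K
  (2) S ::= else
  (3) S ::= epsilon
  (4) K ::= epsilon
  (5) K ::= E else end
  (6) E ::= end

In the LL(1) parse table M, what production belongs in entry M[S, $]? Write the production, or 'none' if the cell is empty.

FIRST(E): from E::=end we get {end}. So FIRST(E) = {end}.
FIRST(S): from S::=E else E K we get {end}; from S::=else we get {else}; from S::=epsilon we get {epsilon}. So FIRST(S) = {epsilon, else, end}.
FIRST(K): from K::=epsilon we get {epsilon}; from K::=E else end we get {end}. So FIRST(K) = {epsilon, end}.
FOLLOW(S) includes $ since S is the start symbol.
FOLLOW(S): S appears on no right-hand side. Thus FOLLOW(S) = {$}.
For S ::= E else E K: FIRST(E else E K) = {end}, so it goes in M[S, t] for t ∈ {end}.
For S ::= else: FIRST(else) = {else}, so it goes in M[S, t] for t ∈ {else}.
For S ::= epsilon: FIRST(epsilon) = {epsilon}, so it goes in M[S, t] for t ∈ {}; since epsilon ∈ FIRST, also for every t ∈ FOLLOW(S) = {$}.

S ::= epsilon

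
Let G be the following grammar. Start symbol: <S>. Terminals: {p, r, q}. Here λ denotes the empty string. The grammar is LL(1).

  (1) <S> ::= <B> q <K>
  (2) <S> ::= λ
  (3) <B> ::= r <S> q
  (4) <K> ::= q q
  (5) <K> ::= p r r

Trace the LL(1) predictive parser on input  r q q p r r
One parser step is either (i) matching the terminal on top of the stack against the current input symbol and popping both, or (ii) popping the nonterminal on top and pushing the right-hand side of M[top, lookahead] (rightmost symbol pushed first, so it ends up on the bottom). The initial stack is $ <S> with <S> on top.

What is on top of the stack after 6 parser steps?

step 1: stack=$ <S>  input=r q q p r r $  — expand <S> ::= <B> q <K>
step 2: stack=$ <K> q <B>  input=r q q p r r $  — expand <B> ::= r <S> q
step 3: stack=$ <K> q q <S> r  input=r q q p r r $  — match r
step 4: stack=$ <K> q q <S>  input=q q p r r $  — expand <S> ::= λ
step 5: stack=$ <K> q q  input=q q p r r $  — match q
step 6: stack=$ <K> q  input=q p r r $  — match q
Stack after step 6: $ <K> (top = <K>).

<K>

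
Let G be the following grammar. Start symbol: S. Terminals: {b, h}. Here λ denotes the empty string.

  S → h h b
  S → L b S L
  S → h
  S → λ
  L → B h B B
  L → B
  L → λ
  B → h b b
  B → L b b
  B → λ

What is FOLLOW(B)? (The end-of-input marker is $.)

{$, b, h}

FIRST(S): from S→h h b we get {h}; from S→L b S L we get {b, h}; from S→h we get {h}; from S→λ we get {λ}. So FIRST(S) = {λ, b, h}.
FIRST(L): from L→B h B B we get {b, h}; from L→B we get {λ, b, h}; from L→λ we get {λ}. So FIRST(L) = {λ, b, h}.
FIRST(B): from B→h b b we get {h}; from B→L b b we get {b, h}; from B→λ we get {λ}. So FIRST(B) = {λ, b, h}.
FOLLOW(S) includes $ since S is the start symbol.
FOLLOW(S): in S→L b S L, S is followed by L with FIRST {λ, b, h}; in S→L b S L, the suffix after S is nullable (adds nothing new). Thus FOLLOW(S) = {$, b, h}.
FOLLOW(L): in S→L b S L (occurrence 1), L is followed by b S L with FIRST {b}; in S→L b S L (occurrence 2), the suffix after L is empty, so FOLLOW(L) ⊇ FOLLOW(S) = {$, b, h}; in B→L b b, L is followed by b b with FIRST {b}. Thus FOLLOW(L) = {$, b, h}.
FOLLOW(B): in L→B h B B (occurrence 1), B is followed by h B B with FIRST {h}; in L→B h B B (occurrence 2), B is followed by B with FIRST {λ, b, h}; in L→B h B B (occurrence 2), the suffix after B is nullable, so FOLLOW(B) ⊇ FOLLOW(L) = {$, b, h}; in L→B h B B (occurrence 3), the suffix after B is empty, so FOLLOW(B) ⊇ FOLLOW(L) = {$, b, h}; in L→B, the suffix after B is empty, so FOLLOW(B) ⊇ FOLLOW(L) = {$, b, h}. Thus FOLLOW(B) = {$, b, h}.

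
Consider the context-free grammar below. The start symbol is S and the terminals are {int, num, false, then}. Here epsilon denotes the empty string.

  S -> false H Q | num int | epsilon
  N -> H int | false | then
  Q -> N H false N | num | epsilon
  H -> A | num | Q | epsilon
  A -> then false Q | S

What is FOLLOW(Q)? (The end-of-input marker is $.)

FIRST(S) = {epsilon, false, num}
FIRST(A) = {epsilon, false, num, then}  (via S)
FIRST(N) = {false, int, num, then}  (via H int)
FIRST(Q) = {epsilon, false, int, num, then}  (via N H false N)
FIRST(H) = {epsilon, false, int, num, then}  (via A, Q)
FOLLOW(S) includes $ since S is the start symbol.
FOLLOW(S): in A->S, the suffix after S is empty, so FOLLOW(S) ⊇ FOLLOW(A) = {$, false, int, num, then}. Thus FOLLOW(S) = {$, false, int, num, then}.
FOLLOW(H): in S->false H Q, H is followed by Q with FIRST {epsilon, false, int, num, then}; in S->false H Q, the suffix after H is nullable, so FOLLOW(H) ⊇ FOLLOW(S) = {$, false, int, num, then}; in N->H int, H is followed by int with FIRST {int}; in Q->N H false N, H is followed by false N with FIRST {false}. Thus FOLLOW(H) = {$, false, int, num, then}.
FOLLOW(A): in H->A, the suffix after A is empty, so FOLLOW(A) ⊇ FOLLOW(H) = {$, false, int, num, then}. Thus FOLLOW(A) = {$, false, int, num, then}.
FOLLOW(Q): in S->false H Q, the suffix after Q is empty, so FOLLOW(Q) ⊇ FOLLOW(S) = {$, false, int, num, then}; in H->Q, the suffix after Q is empty, so FOLLOW(Q) ⊇ FOLLOW(H) = {$, false, int, num, then}; in A->then false Q, the suffix after Q is empty, so FOLLOW(Q) ⊇ FOLLOW(A) = {$, false, int, num, then}. Thus FOLLOW(Q) = {$, false, int, num, then}.
FOLLOW(N): in Q->N H false N (occurrence 1), N is followed by H false N with FIRST {false, int, num, then}; in Q->N H false N (occurrence 2), the suffix after N is empty, so FOLLOW(N) ⊇ FOLLOW(Q) = {$, false, int, num, then}. Thus FOLLOW(N) = {$, false, int, num, then}.

{$, false, int, num, then}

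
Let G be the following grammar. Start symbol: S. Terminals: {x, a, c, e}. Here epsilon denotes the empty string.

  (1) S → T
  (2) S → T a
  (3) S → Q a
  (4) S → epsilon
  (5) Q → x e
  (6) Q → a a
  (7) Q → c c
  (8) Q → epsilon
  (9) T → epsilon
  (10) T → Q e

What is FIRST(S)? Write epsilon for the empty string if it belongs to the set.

FIRST(Q) = {epsilon, a, c, x}
FIRST(T) = {epsilon, a, c, e, x}  (via Q e)
FIRST(S) = {epsilon, a, c, e, x}  (via T, T a, Q a)

{epsilon, a, c, e, x}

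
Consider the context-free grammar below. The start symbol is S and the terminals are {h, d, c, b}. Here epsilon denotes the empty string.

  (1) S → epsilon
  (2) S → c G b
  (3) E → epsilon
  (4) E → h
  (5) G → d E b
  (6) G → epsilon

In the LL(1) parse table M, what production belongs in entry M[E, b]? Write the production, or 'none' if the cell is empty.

E → epsilon

FIRST(S) = {epsilon, c}
FIRST(E) = {epsilon, h}
FIRST(G) = {epsilon, d}
FOLLOW(S) includes $ since S is the start symbol.
FOLLOW(E): in G→d E b, E is followed by b with FIRST {b}. Thus FOLLOW(E) = {b}.
For E → epsilon: FIRST(epsilon) = {epsilon}, so it goes in M[E, t] for t ∈ {}; since epsilon ∈ FIRST, also for every t ∈ FOLLOW(E) = {b}.
For E → h: FIRST(h) = {h}, so it goes in M[E, t] for t ∈ {h}.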